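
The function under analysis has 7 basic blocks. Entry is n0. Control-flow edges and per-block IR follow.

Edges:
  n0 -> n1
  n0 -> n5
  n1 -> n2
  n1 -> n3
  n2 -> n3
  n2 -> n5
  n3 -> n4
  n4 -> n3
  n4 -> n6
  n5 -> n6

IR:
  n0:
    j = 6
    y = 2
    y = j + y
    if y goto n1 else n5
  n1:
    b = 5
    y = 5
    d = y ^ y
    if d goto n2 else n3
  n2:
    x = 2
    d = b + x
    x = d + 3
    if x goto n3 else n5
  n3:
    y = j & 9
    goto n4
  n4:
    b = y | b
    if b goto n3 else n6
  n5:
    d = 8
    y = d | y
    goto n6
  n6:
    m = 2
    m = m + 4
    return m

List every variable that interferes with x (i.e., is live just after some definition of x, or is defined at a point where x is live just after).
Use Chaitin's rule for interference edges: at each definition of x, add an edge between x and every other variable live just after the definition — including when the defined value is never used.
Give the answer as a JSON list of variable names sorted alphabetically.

Block summaries:
  n0 def {j,y} use ∅
  n1 def {b,d,y} use ∅
  n2 def {d,x} use {b}
  n3 def {y} use {j}
  n4 def {b} use {b,y}
  n5 def {d,y} use {y}
  n6 def {m} use ∅

Liveness:
  n0: in=∅ out={j,y}
  n1: in={j} out={b,j,y}
  n2: in={b,j,y} out={b,j,y}
  n3: in={b,j} out={b,j,y}
  n4: in={b,j,y} out={b,j}
  n5: in={y} out=∅
  n6: in=∅ out=∅

Interference:
  b: {d,j,x,y}
  d: {b,j,y}
  j: {b,d,x,y}
  m: ∅
  x: {b,j,y}
  y: {b,d,j,x}

N(x) = ["b", "j", "y"]

Answer: ["b", "j", "y"]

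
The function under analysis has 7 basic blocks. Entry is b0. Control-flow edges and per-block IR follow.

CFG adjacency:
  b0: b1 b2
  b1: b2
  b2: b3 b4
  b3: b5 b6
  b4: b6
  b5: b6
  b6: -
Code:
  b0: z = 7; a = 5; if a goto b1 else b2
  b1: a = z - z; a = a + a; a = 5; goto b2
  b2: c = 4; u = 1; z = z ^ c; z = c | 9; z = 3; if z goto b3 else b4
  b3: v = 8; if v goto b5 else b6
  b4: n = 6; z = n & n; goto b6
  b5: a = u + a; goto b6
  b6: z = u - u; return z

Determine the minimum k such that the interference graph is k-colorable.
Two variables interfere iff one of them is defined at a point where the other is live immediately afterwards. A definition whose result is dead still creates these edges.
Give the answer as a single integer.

Block summaries:
  b0: def={a,z} ue=∅
  b1: def={a} ue={z}
  b2: def={c,u,z} ue={z}
  b3: def={v} ue=∅
  b4: def={n,z} ue=∅
  b5: def={a} ue={a,u}
  b6: def={z} ue={u}

Liveness:
  b0: in=∅ out={a,z}
  b1: in={z} out={a,z}
  b2: in={a,z} out={a,u}
  b3: in={a,u} out={a,u}
  b4: in={u} out={u}
  b5: in={a,u} out={u}
  b6: in={u} out=∅

Conflict graph:
  a↔{c,u,v,z}
  c↔{a,u,z}
  n↔{u}
  u↔{a,c,n,v,z}
  v↔{a,u}
  z↔{a,c,u}

Chromatic number:
  clique {a,c,u,z} ⇒ need ≥ 4
  4-colouring: r0={u}  r1={a,n}  r2={c,v}  r3={z}
  χ = 4

Answer: 4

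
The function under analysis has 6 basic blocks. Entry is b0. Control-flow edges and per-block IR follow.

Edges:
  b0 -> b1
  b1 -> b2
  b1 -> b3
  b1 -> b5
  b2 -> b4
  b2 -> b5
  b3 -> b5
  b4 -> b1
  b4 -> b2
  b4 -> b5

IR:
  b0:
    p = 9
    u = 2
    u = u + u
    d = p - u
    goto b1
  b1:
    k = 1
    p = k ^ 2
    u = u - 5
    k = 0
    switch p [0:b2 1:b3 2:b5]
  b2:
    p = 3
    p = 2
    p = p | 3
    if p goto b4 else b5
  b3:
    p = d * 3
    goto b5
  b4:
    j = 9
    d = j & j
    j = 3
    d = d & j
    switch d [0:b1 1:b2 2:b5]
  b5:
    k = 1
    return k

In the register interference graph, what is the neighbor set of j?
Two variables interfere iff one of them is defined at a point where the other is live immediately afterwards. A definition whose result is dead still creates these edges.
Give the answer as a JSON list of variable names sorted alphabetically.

def/use:
  b0: {d,p,u} / ∅
  b1: {k,p,u} / {u}
  b2: {p} / ∅
  b3: {p} / {d}
  b4: {d,j} / ∅
  b5: {k} / ∅

Liveness:
  b0 li=∅ lo={d,u}
  b1 li={d,u} lo={d,u}
  b2 li={u} lo={u}
  b3 li={d} lo=∅
  b4 li={u} lo={d,u}
  b5 li=∅ lo=∅

Interfere edges:
  d: {j,k,p,u}
  j: {d,u}
  k: {d,p,u}
  p: {d,k,u}
  u: {d,j,k,p}

N(j) = ["d", "u"]

Answer: ["d", "u"]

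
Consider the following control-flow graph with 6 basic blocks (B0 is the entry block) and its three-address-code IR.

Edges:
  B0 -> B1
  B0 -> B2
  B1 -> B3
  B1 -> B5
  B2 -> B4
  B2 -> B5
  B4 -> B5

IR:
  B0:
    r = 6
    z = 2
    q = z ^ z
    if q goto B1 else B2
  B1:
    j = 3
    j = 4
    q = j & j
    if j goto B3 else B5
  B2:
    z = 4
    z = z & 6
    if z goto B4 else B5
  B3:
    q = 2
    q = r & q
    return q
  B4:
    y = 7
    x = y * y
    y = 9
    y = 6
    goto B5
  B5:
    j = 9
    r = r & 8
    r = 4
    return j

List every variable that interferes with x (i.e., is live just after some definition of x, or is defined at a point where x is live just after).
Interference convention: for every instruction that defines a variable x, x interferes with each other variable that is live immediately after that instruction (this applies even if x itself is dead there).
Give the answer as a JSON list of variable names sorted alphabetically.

Per-block:
  B0: def={q,r,z} ue=∅
  B1: def={j,q} ue=∅
  B2: def={z} ue=∅
  B3: def={q} ue={r}
  B4: def={x,y} ue=∅
  B5: def={j,r} ue={r}

Live sets:
  B0: in=∅ out={r}
  B1: in={r} out={r}
  B2: in={r} out={r}
  B3: in={r} out=∅
  B4: in={r} out={r}
  B5: in={r} out=∅

Conflict graph:
  j↔{q,r}
  q↔{j,r}
  r↔{j,q,x,y,z}
  x↔{r}
  y↔{r}
  z↔{r}

N(x) = ["r"]

Answer: ["r"]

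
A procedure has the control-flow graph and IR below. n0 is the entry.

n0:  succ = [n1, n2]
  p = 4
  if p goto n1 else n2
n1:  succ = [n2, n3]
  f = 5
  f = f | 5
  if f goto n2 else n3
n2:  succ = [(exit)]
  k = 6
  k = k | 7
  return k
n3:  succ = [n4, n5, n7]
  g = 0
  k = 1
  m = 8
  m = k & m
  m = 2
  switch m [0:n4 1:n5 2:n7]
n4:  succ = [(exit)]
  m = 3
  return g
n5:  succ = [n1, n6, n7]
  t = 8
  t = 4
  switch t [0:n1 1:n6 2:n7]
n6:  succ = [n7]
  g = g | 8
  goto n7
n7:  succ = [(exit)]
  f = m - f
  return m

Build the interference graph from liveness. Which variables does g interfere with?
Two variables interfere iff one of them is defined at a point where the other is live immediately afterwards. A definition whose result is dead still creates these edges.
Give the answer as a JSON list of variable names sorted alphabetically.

Answer: ["f", "k", "m", "t"]

Derivation:
def/use:
  n0 def {p} use ∅
  n1 def {f} use ∅
  n2 def {k} use ∅
  n3 def {g,k,m} use ∅
  n4 def {m} use {g}
  n5 def {t} use ∅
  n6 def {g} use {g}
  n7 def {f} use {f,m}

Liveness:
  n0: in=∅ out=∅
  n1: in=∅ out={f}
  n2: in=∅ out=∅
  n3: in={f} out={f,g,m}
  n4: in={g} out=∅
  n5: in={f,g,m} out={f,g,m}
  n6: in={f,g,m} out={f,m}
  n7: in={f,m} out=∅

Conflict graph:
  f — {g,k,m,t}
  g — {f,k,m,t}
  k — {f,g,m}
  m — {f,g,k,t}
  p — ∅
  t — {f,g,m}

N(g) = ["f", "k", "m", "t"]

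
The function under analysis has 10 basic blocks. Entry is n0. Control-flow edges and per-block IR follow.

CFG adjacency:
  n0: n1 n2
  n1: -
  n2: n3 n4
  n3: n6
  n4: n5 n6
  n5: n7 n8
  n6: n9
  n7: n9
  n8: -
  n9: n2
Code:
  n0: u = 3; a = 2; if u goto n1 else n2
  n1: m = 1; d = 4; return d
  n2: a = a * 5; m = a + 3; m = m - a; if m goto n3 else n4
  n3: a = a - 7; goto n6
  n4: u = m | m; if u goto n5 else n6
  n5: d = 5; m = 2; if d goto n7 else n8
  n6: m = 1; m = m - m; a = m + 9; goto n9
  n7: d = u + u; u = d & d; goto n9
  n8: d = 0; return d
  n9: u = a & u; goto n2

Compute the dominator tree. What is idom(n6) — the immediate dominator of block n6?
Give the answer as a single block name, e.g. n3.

Answer: n2

Analysis:
idom tree: n1←n0 n2←n0 n3←n2 n4←n2 n5←n4 n6←n2 n7←n5 n8←n5 n9←n2
Dom∩ at merges:
  n2: preds {n0,n9}: {n0} ∩ {n0,n2,n9} = {n0}; idom=n0
  n6: preds {n3,n4}: {n0,n2,n3} ∩ {n0,n2,n4} = {n0,n2}; idom=n2
  n9: preds {n6,n7}: {n0,n2,n6} ∩ {n0,n2,n4,n5,n7} = {n0,n2}; idom=n2

idom(n6) = n2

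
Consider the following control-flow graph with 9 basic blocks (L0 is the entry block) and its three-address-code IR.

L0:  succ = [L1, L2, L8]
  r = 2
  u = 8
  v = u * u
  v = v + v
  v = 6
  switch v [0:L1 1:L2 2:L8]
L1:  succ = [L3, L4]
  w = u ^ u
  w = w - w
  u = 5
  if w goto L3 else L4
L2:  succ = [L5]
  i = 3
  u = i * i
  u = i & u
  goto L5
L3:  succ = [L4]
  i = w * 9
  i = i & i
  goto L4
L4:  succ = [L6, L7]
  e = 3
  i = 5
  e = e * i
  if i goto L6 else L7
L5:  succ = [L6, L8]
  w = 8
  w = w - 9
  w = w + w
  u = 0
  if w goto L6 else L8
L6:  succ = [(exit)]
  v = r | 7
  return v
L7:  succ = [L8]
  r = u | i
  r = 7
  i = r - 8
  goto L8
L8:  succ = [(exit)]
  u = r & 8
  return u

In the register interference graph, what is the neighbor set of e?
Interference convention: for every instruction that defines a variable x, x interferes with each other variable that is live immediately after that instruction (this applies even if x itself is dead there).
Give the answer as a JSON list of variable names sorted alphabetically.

def/use:
  L0: {r,u,v} / ∅
  L1: {u,w} / {u}
  L2: {i,u} / ∅
  L3: {i} / {w}
  L4: {e,i} / ∅
  L5: {u,w} / ∅
  L6: {v} / {r}
  L7: {i,r} / {i,u}
  L8: {u} / {r}

Backward fixpoint:
  live L0: ∅→{r,u}
  live L1: {r,u}→{r,u,w}
  live L2: {r}→{r}
  live L3: {r,u,w}→{r,u}
  live L4: {r,u}→{i,r,u}
  live L5: {r}→{r}
  live L6: {r}→∅
  live L7: {i,u}→{r}
  live L8: {r}→∅

Interference:
  e: {i,r,u}
  i: {e,r,u}
  r: {e,i,u,v,w}
  u: {e,i,r,v,w}
  v: {r,u}
  w: {r,u}

N(e) = ["i", "r", "u"]

Answer: ["i", "r", "u"]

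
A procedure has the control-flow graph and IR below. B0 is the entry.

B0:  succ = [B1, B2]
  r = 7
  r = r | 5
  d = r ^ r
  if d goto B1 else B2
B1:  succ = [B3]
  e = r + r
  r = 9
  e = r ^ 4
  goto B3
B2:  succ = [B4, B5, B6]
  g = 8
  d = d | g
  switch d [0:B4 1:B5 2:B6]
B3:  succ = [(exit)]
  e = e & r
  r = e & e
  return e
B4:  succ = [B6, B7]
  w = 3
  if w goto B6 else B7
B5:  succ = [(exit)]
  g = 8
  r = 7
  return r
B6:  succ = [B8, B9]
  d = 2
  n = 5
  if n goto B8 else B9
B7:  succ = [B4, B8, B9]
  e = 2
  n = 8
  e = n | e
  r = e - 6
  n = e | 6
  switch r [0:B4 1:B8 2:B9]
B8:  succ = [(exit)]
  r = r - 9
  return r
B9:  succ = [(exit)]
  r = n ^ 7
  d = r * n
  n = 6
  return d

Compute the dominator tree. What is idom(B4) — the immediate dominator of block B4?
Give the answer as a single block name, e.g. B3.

Answer: B2

Working:
idom tree: B1←B0 B2←B0 B3←B1 B4←B2 B5←B2 B6←B2 B7←B4 B8←B2 B9←B2
Dom at joins:
  B4: preds {B2,B7}: {B0,B2} ∩ {B0,B2,B4,B7} = {B0,B2}; idom=B2
  B6: preds {B2,B4}: {B0,B2} ∩ {B0,B2,B4} = {B0,B2}; idom=B2
  B8: preds {B6,B7}: {B0,B2,B6} ∩ {B0,B2,B4,B7} = {B0,B2}; idom=B2
  B9: preds {B6,B7}: {B0,B2,B6} ∩ {B0,B2,B4,B7} = {B0,B2}; idom=B2

idom(B4) = B2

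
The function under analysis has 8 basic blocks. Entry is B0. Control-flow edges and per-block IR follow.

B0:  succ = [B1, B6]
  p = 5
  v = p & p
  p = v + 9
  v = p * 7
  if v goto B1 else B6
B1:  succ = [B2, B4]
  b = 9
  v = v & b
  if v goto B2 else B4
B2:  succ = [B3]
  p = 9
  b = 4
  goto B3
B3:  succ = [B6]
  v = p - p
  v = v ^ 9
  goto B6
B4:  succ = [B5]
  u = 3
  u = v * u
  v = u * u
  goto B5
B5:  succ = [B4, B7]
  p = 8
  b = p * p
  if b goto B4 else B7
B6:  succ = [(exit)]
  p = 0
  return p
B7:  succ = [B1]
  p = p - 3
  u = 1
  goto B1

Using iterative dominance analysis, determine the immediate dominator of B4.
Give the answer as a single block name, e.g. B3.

Answer: B1

Derivation:
idom tree: B1←B0 B2←B1 B3←B2 B4←B1 B5←B4 B6←B0 B7←B5
Join-block Dom:
  B1: preds {B0,B7}: {B0} ∩ {B0,B1,B4,B5,B7} = {B0}; idom=B0
  B4: preds {B1,B5}: {B0,B1} ∩ {B0,B1,B4,B5} = {B0,B1}; idom=B1
  B6: preds {B0,B3}: {B0} ∩ {B0,B1,B2,B3} = {B0}; idom=B0

idom(B4) = B1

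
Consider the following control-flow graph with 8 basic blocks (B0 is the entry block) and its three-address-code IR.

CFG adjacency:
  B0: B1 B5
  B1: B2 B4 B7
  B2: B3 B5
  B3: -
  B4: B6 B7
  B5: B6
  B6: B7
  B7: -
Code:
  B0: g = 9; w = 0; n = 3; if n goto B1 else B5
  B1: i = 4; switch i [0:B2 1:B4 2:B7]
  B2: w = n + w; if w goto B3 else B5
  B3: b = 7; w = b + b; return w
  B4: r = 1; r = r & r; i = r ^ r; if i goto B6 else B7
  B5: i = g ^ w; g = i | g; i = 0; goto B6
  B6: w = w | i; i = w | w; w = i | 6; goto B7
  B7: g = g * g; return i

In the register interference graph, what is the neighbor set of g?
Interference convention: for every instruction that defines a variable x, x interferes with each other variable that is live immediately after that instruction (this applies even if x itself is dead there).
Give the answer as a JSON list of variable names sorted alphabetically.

Answer: ["i", "n", "r", "w"]

Working:
Per-block:
  B0 def {g,n,w} use ∅
  B1 def {i} use ∅
  B2 def {w} use {n,w}
  B3 def {b,w} use ∅
  B4 def {i,r} use ∅
  B5 def {g,i} use {g,w}
  B6 def {i,w} use {i,w}
  B7 def {g} use {g,i}

Liveness:
  live B0: ∅→{g,n,w}
  live B1: {g,n,w}→{g,i,n,w}
  live B2: {g,n,w}→{g,w}
  live B3: ∅→∅
  live B4: {g,w}→{g,i,w}
  live B5: {g,w}→{g,i,w}
  live B6: {g,i,w}→{g,i}
  live B7: {g,i}→∅

Conflict graph:
  b: ∅
  g: {i,n,r,w}
  i: {g,n,w}
  n: {g,i,w}
  r: {g,w}
  w: {g,i,n,r}

N(g) = ["i", "n", "r", "w"]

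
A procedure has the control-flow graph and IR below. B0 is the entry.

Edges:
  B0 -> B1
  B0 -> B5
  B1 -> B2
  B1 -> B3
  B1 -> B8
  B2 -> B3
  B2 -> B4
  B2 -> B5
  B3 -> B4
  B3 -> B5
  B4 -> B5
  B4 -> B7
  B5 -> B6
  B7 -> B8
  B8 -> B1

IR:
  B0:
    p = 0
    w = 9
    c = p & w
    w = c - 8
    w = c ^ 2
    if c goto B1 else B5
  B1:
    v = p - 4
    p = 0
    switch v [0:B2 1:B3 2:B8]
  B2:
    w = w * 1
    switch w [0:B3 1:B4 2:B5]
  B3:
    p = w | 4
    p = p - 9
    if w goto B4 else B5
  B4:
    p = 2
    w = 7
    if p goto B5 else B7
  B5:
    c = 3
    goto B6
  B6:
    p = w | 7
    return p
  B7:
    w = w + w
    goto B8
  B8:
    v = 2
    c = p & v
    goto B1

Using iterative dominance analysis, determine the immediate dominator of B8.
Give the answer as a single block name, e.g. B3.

Answer: B1

Analysis:
idom tree: B1←B0 B2←B1 B3←B1 B4←B1 B5←B0 B6←B5 B7←B4 B8←B1
Dom at joins:
  B1: preds {B0,B8}: {B0} ∩ {B0,B1,B8} = {B0}; idom=B0
  B3: preds {B1,B2}: {B0,B1} ∩ {B0,B1,B2} = {B0,B1}; idom=B1
  B4: preds {B2,B3}: {B0,B1,B2} ∩ {B0,B1,B3} = {B0,B1}; idom=B1
  B5: preds {B0,B2,B3,B4}: {B0} ∩ {B0,B1,B2} ∩ {B0,B1,B3} ∩ {B0,B1,B4} = {B0}; idom=B0
  B8: preds {B1,B7}: {B0,B1} ∩ {B0,B1,B4,B7} = {B0,B1}; idom=B1

idom(B8) = B1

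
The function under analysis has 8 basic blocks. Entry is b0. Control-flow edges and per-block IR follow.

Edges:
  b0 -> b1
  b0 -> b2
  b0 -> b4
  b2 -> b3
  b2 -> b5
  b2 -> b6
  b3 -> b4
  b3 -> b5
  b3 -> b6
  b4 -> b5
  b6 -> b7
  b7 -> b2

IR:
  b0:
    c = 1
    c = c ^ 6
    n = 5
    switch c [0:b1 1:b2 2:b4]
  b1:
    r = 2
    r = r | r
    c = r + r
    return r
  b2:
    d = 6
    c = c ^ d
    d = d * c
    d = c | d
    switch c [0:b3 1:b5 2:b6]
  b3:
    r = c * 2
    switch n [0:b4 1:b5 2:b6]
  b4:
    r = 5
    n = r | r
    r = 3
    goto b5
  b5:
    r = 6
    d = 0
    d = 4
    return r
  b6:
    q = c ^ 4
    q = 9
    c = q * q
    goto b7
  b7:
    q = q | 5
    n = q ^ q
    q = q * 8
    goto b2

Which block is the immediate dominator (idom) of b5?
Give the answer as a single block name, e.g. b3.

idom tree: b1←b0 b2←b0 b3←b2 b4←b0 b5←b0 b6←b2 b7←b6
Join-block Dom:
  b2: preds {b0,b7}: {b0} ∩ {b0,b2,b6,b7} = {b0}; idom=b0
  b4: preds {b0,b3}: {b0} ∩ {b0,b2,b3} = {b0}; idom=b0
  b5: preds {b2,b3,b4}: {b0,b2} ∩ {b0,b2,b3} ∩ {b0,b4} = {b0}; idom=b0
  b6: preds {b2,b3}: {b0,b2} ∩ {b0,b2,b3} = {b0,b2}; idom=b2

idom(b5) = b0

Answer: b0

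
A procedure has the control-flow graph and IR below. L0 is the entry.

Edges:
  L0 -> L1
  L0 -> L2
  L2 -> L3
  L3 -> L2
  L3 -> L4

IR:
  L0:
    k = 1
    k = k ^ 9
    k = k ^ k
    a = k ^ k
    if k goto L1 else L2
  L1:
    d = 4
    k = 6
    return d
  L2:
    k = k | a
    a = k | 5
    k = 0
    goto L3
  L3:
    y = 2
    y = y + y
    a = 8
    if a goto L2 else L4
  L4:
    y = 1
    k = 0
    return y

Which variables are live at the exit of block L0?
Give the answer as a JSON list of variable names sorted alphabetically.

def/use:
  L0 def {a,k} use ∅
  L1 def {d,k} use ∅
  L2 def {a,k} use {a,k}
  L3 def {a,y} use ∅
  L4 def {k,y} use ∅

Backward fixpoint:
  L0 li=∅ lo={a,k}
  L1 li=∅ lo=∅
  L2 li={a,k} lo={k}
  L3 li={k} lo={a,k}
  L4 li=∅ lo=∅

live-out(L0) = ["a", "k"]

Answer: ["a", "k"]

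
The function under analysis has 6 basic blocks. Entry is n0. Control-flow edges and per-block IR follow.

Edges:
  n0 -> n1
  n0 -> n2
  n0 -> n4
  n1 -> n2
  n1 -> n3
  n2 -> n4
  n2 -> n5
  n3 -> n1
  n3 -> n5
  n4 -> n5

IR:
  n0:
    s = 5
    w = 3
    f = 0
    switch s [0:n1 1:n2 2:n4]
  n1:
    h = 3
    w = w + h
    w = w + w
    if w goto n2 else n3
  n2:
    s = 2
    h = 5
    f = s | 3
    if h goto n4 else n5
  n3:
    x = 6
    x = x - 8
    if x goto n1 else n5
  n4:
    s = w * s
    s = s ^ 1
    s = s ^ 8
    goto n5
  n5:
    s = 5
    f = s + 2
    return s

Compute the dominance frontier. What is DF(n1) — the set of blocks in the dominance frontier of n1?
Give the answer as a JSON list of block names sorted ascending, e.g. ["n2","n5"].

idom tree: n1←n0 n2←n0 n3←n1 n4←n0 n5←n0
Dom at joins:
  n1: preds {n0,n3}: {n0} ∩ {n0,n1,n3} = {n0}; idom=n0
  n2: preds {n0,n1}: {n0} ∩ {n0,n1} = {n0}; idom=n0
  n4: preds {n0,n2}: {n0} ∩ {n0,n2} = {n0}; idom=n0
  n5: preds {n2,n3,n4}: {n0,n2} ∩ {n0,n1,n3} ∩ {n0,n4} = {n0}; idom=n0

DF derivation:
  n1←n0: walk · to n0
  n1←n3: walk n3→n1 to n0
  n2←n0: walk · to n0
  n2←n1: walk n1 to n0
  n4←n0: walk · to n0
  n4←n2: walk n2 to n0
  n5←n2: walk n2 to n0
  n5←n3: walk n3→n1 to n0
  n5←n4: walk n4 to n0
  n0: DF=∅
  n1: DF={n1,n2,n5}
  n2: DF={n4,n5}
  n3: DF={n1,n5}
  n4: DF={n5}
  n5: DF=∅

DF(n1) = ["n1", "n2", "n5"]

Answer: ["n1", "n2", "n5"]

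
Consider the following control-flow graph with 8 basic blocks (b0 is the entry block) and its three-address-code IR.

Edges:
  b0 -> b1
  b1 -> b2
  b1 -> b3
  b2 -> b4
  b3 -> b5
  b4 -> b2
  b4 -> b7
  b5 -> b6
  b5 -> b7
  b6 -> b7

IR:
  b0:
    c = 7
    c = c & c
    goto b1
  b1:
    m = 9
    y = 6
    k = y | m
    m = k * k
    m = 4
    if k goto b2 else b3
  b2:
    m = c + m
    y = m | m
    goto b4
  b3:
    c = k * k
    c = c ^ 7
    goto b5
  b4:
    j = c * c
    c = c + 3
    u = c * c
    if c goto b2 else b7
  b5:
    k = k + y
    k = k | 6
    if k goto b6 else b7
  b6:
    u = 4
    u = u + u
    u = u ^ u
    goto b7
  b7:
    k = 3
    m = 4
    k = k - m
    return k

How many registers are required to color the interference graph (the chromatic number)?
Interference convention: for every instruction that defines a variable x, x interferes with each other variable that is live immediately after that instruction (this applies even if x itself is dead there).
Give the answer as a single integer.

def/use:
  b0: {c} / ∅
  b1: {k,m,y} / ∅
  b2: {m,y} / {c,m}
  b3: {c} / {k}
  b4: {c,j,u} / {c}
  b5: {k} / {k,y}
  b6: {u} / ∅
  b7: {k,m} / ∅

Live sets:
  live b0: ∅→{c}
  live b1: {c}→{c,k,m,y}
  live b2: {c,m}→{c,m}
  live b3: {k,y}→{k,y}
  live b4: {c,m}→{c,m}
  live b5: {k,y}→∅
  live b6: ∅→∅
  live b7: ∅→∅

Conflict graph:
  c↔{j,k,m,u,y}
  j↔{c,m}
  k↔{c,m,y}
  m↔{c,j,k,u,y}
  u↔{c,m}
  y↔{c,k,m}

Registers:
  {c,k,m,y} pairwise interfere (4-clique) ⇒ χ ≥ 4
  4-colouring: c0={c}  c1={m}  c2={j,k,u}  c3={y}
  χ = 4

Answer: 4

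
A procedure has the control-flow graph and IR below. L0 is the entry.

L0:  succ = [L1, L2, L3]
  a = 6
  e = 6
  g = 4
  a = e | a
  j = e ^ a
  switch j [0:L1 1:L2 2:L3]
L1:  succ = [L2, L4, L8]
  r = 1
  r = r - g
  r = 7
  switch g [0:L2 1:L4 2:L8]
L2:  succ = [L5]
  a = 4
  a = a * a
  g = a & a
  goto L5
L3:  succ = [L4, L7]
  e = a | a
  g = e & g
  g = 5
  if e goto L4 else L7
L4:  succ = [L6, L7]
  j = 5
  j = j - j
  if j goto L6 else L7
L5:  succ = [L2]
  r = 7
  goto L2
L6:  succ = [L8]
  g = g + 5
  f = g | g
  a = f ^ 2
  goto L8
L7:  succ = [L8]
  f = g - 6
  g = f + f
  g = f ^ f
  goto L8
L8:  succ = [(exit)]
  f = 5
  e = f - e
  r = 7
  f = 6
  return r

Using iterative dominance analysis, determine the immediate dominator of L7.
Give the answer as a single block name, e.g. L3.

Answer: L0

Derivation:
idom tree: L1←L0 L2←L0 L3←L0 L4←L0 L5←L2 L6←L4 L7←L0 L8←L0
Join-block Dom:
  L2: preds {L0,L1,L5}: {L0} ∩ {L0,L1} ∩ {L0,L2,L5} = {L0}; idom=L0
  L4: preds {L1,L3}: {L0,L1} ∩ {L0,L3} = {L0}; idom=L0
  L7: preds {L3,L4}: {L0,L3} ∩ {L0,L4} = {L0}; idom=L0
  L8: preds {L1,L6,L7}: {L0,L1} ∩ {L0,L4,L6} ∩ {L0,L7} = {L0}; idom=L0

idom(L7) = L0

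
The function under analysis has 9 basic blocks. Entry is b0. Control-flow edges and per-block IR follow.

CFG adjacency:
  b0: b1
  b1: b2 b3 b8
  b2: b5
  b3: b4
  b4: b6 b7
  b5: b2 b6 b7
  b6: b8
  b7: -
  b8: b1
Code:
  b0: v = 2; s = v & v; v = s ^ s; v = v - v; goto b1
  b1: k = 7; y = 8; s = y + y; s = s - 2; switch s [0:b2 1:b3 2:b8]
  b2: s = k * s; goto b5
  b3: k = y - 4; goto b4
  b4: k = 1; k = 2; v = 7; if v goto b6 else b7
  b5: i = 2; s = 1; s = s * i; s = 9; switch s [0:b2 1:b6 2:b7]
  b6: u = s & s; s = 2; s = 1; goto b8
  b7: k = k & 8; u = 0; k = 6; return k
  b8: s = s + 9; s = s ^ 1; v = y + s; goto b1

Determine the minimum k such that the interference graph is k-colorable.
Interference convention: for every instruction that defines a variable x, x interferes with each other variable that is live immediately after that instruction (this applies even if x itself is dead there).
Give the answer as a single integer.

Per-block:
  b0 def {s,v} use ∅
  b1 def {k,s,y} use ∅
  b2 def {s} use {k,s}
  b3 def {k} use {y}
  b4 def {k,v} use ∅
  b5 def {i,s} use ∅
  b6 def {s,u} use {s}
  b7 def {k,u} use {k}
  b8 def {s,v} use {s,y}

Live sets:
  b0: in=∅ out=∅
  b1: in=∅ out={k,s,y}
  b2: in={k,s,y} out={k,y}
  b3: in={s,y} out={s,y}
  b4: in={s,y} out={k,s,y}
  b5: in={k,y} out={k,s,y}
  b6: in={s,y} out={s,y}
  b7: in={k} out=∅
  b8: in={s,y} out=∅

Conflict graph:
  i — {k,s,y}
  k — {i,s,v,y}
  s — {i,k,v,y}
  u — {y}
  v — {k,s,y}
  y — {i,k,s,u,v}

Registers:
  {i,k,s,y} pairwise interfere (4-clique) ⇒ χ ≥ 4
  4-colouring: r0={y}  r1={k,u}  r2={s}  r3={i,v}
  χ = 4

Answer: 4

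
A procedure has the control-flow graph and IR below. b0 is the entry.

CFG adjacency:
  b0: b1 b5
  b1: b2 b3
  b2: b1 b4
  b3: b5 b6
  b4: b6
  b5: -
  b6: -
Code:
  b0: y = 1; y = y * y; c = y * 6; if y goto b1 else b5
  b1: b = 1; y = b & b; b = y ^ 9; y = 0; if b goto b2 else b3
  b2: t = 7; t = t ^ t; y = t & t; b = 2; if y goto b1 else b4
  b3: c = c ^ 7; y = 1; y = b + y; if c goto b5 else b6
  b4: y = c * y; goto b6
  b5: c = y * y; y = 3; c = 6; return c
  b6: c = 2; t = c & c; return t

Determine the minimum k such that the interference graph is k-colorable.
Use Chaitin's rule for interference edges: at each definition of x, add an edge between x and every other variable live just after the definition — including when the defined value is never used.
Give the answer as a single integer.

def/use:
  b0: {c,y} / ∅
  b1: {b,y} / ∅
  b2: {b,t,y} / ∅
  b3: {c,y} / {b,c}
  b4: {y} / {c,y}
  b5: {c,y} / {y}
  b6: {c,t} / ∅

Live sets:
  live b0: ∅→{c,y}
  live b1: {c}→{b,c}
  live b2: {c}→{c,y}
  live b3: {b,c}→{y}
  live b4: {c,y}→∅
  live b5: {y}→∅
  live b6: ∅→∅

Interference:
  b — {c,y}
  c — {b,t,y}
  t — {c}
  y — {b,c}

Registers:
  {b,c,y} pairwise interfere (3-clique) ⇒ χ ≥ 3
  assign b→R1 c→R0 t→R1 y→R2 — no edge inside a register ⇒ χ ≤ 3
  χ = 3

Answer: 3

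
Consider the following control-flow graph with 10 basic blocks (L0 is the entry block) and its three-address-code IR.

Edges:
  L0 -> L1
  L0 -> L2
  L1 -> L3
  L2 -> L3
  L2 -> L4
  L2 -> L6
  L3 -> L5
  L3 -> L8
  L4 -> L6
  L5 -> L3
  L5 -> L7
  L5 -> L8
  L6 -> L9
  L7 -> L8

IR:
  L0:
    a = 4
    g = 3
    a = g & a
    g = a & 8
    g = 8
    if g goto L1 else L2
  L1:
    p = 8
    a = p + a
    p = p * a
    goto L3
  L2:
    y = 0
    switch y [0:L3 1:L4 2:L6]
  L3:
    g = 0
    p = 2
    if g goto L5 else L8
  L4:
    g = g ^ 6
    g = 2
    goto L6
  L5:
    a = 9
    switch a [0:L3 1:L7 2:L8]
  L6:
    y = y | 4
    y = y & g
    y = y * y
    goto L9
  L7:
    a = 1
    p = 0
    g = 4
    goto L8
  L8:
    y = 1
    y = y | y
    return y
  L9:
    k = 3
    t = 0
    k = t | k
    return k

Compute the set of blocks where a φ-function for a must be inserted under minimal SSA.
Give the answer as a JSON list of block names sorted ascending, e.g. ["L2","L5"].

idom tree: L1←L0 L2←L0 L3←L0 L4←L2 L5←L3 L6←L2 L7←L5 L8←L3 L9←L6
Dom at joins:
  L3: preds {L1,L2,L5}: {L0,L1} ∩ {L0,L2} ∩ {L0,L3,L5} = {L0}; idom=L0
  L6: preds {L2,L4}: {L0,L2} ∩ {L0,L2,L4} = {L0,L2}; idom=L2
  L8: preds {L3,L5,L7}: {L0,L3} ∩ {L0,L3,L5} ∩ {L0,L3,L5,L7} = {L0,L3}; idom=L3

DF derivation:
  L3←L1: walk L1 to L0
  L3←L2: walk L2 to L0
  L3←L5: walk L5→L3 to L0
  L6←L2: walk · to L2
  L6←L4: walk L4 to L2
  L8←L3: walk · to L3
  L8←L5: walk L5 to L3
  L8←L7: walk L7→L5 to L3
  DF(L0)=∅
  DF(L1)={L3}
  DF(L2)={L3}
  DF(L3)={L3}
  DF(L4)={L6}
  DF(L5)={L3,L8}
  DF(L6)=∅
  DF(L7)={L8}
  DF(L8)=∅
  DF(L9)=∅

φ for a: defs {L0,L1,L5,L7}
  DF⁺ = {L3,L8}

Answer: ["L3", "L8"]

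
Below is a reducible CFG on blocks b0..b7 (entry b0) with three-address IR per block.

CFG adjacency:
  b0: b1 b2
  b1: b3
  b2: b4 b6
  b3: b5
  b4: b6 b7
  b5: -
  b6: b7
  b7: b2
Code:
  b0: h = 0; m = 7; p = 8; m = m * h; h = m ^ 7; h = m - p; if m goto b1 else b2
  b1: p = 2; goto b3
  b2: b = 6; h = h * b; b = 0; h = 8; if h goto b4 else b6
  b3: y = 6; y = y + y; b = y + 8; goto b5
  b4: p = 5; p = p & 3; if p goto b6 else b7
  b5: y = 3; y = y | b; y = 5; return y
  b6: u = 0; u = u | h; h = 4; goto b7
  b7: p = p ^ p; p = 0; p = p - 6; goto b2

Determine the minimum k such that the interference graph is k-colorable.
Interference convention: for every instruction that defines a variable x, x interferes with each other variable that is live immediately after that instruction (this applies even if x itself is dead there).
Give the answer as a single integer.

Answer: 3

Working:
Block summaries:
  b0: def={h,m,p} ue=∅
  b1: def={p} ue=∅
  b2: def={b,h} ue={h}
  b3: def={b,y} ue=∅
  b4: def={p} ue=∅
  b5: def={y} ue={b}
  b6: def={h,u} ue={h}
  b7: def={p} ue={p}

Live sets:
  live b0: ∅→{h,p}
  live b1: ∅→∅
  live b2: {h,p}→{h,p}
  live b3: ∅→{b}
  live b4: {h}→{h,p}
  live b5: {b}→∅
  live b6: {h,p}→{h,p}
  live b7: {h,p}→{h,p}

Interference:
  b↔{h,p,y}
  h↔{b,m,p,u}
  m↔{h,p}
  p↔{b,h,m,u}
  u↔{h,p}
  y↔{b}

Chromatic number:
  clique {b,h,p} ⇒ need ≥ 3
  3-colouring: R0={h,y}  R1={p}  R2={b,m,u}
  χ = 3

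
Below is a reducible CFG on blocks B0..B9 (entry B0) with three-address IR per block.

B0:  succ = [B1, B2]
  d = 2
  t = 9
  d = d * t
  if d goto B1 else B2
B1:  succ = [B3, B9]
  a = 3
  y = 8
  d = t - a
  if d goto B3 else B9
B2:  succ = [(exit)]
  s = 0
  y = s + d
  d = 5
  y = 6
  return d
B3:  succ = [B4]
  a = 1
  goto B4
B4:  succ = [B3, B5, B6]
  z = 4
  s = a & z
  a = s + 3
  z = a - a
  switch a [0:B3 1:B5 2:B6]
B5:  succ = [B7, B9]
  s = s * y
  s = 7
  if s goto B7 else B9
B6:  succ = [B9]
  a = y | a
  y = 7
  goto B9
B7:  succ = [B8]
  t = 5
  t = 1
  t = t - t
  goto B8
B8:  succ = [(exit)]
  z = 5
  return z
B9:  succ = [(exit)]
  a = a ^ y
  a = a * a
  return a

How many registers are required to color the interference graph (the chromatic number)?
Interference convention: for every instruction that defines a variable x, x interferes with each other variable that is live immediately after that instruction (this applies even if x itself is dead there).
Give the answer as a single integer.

Per-block:
  B0: def={d,t} ue=∅
  B1: def={a,d,y} ue={t}
  B2: def={d,s,y} ue={d}
  B3: def={a} ue=∅
  B4: def={a,s,z} ue={a}
  B5: def={s} ue={s,y}
  B6: def={a,y} ue={a,y}
  B7: def={t} ue=∅
  B8: def={z} ue=∅
  B9: def={a} ue={a,y}

Backward fixpoint:
  B0 li=∅ lo={d,t}
  B1 li={t} lo={a,y}
  B2 li={d} lo=∅
  B3 li={y} lo={a,y}
  B4 li={a,y} lo={a,s,y}
  B5 li={a,s,y} lo={a,y}
  B6 li={a,y} lo={a,y}
  B7 li=∅ lo=∅
  B8 li=∅ lo=∅
  B9 li={a,y} lo=∅

Conflict graph:
  a↔{d,s,t,y,z}
  d↔{a,s,t,y}
  s↔{a,d,y,z}
  t↔{a,d,y}
  y↔{a,d,s,t,z}
  z↔{a,s,y}

Registers:
  clique {a,d,s,y} ⇒ need ≥ 4
  assign a→R0 d→R2 s→R3 t→R3 y→R1 z→R2 — no edge inside a register ⇒ χ ≤ 4
  χ = 4

Answer: 4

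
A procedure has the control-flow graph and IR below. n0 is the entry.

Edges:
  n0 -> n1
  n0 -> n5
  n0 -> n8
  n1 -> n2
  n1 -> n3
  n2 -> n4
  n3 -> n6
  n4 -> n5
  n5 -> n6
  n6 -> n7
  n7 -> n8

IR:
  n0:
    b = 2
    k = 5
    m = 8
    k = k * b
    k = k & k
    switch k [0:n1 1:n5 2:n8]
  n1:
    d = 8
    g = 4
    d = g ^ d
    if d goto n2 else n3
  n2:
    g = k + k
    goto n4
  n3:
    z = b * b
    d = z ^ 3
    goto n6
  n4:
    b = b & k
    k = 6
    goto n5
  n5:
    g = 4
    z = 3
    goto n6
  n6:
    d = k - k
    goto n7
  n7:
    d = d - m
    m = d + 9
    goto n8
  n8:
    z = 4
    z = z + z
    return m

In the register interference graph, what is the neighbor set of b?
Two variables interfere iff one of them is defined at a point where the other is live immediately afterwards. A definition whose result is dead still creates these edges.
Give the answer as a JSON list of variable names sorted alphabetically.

def/use:
  n0: def={b,k,m} ue=∅
  n1: def={d,g} ue=∅
  n2: def={g} ue={k}
  n3: def={d,z} ue={b}
  n4: def={b,k} ue={b,k}
  n5: def={g,z} ue=∅
  n6: def={d} ue={k}
  n7: def={d,m} ue={d,m}
  n8: def={z} ue={m}

Backward fixpoint:
  n0 li=∅ lo={b,k,m}
  n1 li={b,k,m} lo={b,k,m}
  n2 li={b,k,m} lo={b,k,m}
  n3 li={b,k,m} lo={k,m}
  n4 li={b,k,m} lo={k,m}
  n5 li={k,m} lo={k,m}
  n6 li={k,m} lo={d,m}
  n7 li={d,m} lo={m}
  n8 li={m} lo=∅

Conflict graph:
  b — {d,g,k,m}
  d — {b,g,k,m}
  g — {b,d,k,m}
  k — {b,d,g,m,z}
  m — {b,d,g,k,z}
  z — {k,m}

N(b) = ["d", "g", "k", "m"]

Answer: ["d", "g", "k", "m"]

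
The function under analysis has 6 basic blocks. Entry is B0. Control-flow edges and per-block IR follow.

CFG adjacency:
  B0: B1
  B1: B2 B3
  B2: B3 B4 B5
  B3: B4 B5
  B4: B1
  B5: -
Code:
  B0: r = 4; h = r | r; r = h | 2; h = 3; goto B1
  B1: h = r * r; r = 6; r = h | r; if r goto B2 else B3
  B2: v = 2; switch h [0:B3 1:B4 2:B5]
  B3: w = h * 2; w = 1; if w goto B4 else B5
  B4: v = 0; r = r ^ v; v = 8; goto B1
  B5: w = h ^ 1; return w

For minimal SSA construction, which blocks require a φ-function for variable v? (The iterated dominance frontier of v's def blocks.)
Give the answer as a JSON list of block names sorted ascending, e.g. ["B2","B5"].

idom tree: B1←B0 B2←B1 B3←B1 B4←B1 B5←B1
Dom at joins:
  B1: preds {B0,B4}: {B0} ∩ {B0,B1,B4} = {B0}; idom=B0
  B3: preds {B1,B2}: {B0,B1} ∩ {B0,B1,B2} = {B0,B1}; idom=B1
  B4: preds {B2,B3}: {B0,B1,B2} ∩ {B0,B1,B3} = {B0,B1}; idom=B1
  B5: preds {B2,B3}: {B0,B1,B2} ∩ {B0,B1,B3} = {B0,B1}; idom=B1

DF walk-up:
  join B1 pred B0: · stop@B0
  join B1 pred B4: B4→B1 stop@B0
  join B3 pred B1: · stop@B1
  join B3 pred B2: B2 stop@B1
  join B4 pred B2: B2 stop@B1
  join B4 pred B3: B3 stop@B1
  join B5 pred B2: B2 stop@B1
  join B5 pred B3: B3 stop@B1
  DF(B0)=∅
  DF(B1)={B1}
  DF(B2)={B3,B4,B5}
  DF(B3)={B4,B5}
  DF(B4)={B1}
  DF(B5)=∅

φ for v: defs {B2,B4}
  DF⁺ = {B1,B3,B4,B5}

Answer: ["B1", "B3", "B4", "B5"]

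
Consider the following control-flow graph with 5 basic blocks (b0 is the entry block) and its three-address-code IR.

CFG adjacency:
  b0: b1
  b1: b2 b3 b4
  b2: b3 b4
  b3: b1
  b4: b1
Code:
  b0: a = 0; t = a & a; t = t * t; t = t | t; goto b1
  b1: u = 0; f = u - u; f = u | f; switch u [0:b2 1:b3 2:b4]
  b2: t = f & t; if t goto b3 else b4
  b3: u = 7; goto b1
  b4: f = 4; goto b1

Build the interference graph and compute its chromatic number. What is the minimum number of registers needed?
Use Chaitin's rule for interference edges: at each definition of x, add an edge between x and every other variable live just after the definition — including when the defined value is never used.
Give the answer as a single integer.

Answer: 3

Derivation:
Per-block:
  b0 def {a,t} use ∅
  b1 def {f,u} use ∅
  b2 def {t} use {f,t}
  b3 def {u} use ∅
  b4 def {f} use ∅

Liveness:
  b0 li=∅ lo={t}
  b1 li={t} lo={f,t}
  b2 li={f,t} lo={t}
  b3 li={t} lo={t}
  b4 li={t} lo={t}

Conflict graph:
  a — ∅
  f — {t,u}
  t — {f,u}
  u — {f,t}

Colouring:
  lower bound: {f,t,u} mutually conflict ⇒ χ ≥ 3
  assign a→R0 f→R0 t→R1 u→R2 — no edge inside a register ⇒ χ ≤ 3
  χ = 3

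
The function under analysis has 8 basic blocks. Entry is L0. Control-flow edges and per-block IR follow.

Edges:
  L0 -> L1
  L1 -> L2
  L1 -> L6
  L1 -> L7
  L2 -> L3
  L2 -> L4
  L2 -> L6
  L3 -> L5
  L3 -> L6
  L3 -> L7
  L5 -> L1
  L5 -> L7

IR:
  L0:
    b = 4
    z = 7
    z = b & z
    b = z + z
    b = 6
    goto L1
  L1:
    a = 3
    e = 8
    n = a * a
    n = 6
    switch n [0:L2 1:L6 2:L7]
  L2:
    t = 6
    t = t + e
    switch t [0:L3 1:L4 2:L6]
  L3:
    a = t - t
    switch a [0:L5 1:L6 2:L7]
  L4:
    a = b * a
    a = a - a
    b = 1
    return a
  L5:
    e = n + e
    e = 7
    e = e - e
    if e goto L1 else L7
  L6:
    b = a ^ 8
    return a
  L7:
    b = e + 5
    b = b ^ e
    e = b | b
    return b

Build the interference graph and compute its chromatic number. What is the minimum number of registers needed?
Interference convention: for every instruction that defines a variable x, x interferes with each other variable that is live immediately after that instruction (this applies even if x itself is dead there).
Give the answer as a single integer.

Per-block:
  L0: {b,z} / ∅
  L1: {a,e,n} / ∅
  L2: {t} / {e}
  L3: {a} / {t}
  L4: {a,b} / {a,b}
  L5: {e} / {e,n}
  L6: {b} / {a}
  L7: {b,e} / {e}

Backward fixpoint:
  L0 li=∅ lo={b}
  L1 li={b} lo={a,b,e,n}
  L2 li={a,b,e,n} lo={a,b,e,n,t}
  L3 li={b,e,n,t} lo={a,b,e,n}
  L4 li={a,b} lo=∅
  L5 li={b,e,n} lo={b,e}
  L6 li={a} lo=∅
  L7 li={e} lo=∅

Conflict graph:
  a — {b,e,n,t}
  b — {a,e,n,t,z}
  e — {a,b,n,t}
  n — {a,b,e,t}
  t — {a,b,e,n}
  z — {b}

Registers:
  clique {a,b,e,n,t} ⇒ need ≥ 5
  assign a→c1 b→c0 e→c2 n→c3 t→c4 z→c1 — no edge inside a register ⇒ χ ≤ 5
  χ = 5

Answer: 5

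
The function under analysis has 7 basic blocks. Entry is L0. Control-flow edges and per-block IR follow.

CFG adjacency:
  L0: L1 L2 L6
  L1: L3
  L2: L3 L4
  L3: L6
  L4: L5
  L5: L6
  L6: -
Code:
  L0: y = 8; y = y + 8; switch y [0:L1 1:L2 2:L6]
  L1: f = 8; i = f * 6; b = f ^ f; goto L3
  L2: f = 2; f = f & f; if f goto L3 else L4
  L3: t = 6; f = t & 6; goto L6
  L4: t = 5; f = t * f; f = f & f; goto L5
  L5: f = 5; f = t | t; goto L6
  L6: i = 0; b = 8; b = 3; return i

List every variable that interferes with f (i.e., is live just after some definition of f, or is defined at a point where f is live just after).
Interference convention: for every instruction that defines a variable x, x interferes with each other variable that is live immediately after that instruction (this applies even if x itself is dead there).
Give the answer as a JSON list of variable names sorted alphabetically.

Answer: ["i", "t"]

Analysis:
Per-block:
  L0: {y} / ∅
  L1: {b,f,i} / ∅
  L2: {f} / ∅
  L3: {f,t} / ∅
  L4: {f,t} / {f}
  L5: {f} / {t}
  L6: {b,i} / ∅

Live sets:
  live L0: ∅→∅
  live L1: ∅→∅
  live L2: ∅→{f}
  live L3: ∅→∅
  live L4: {f}→{t}
  live L5: {t}→∅
  live L6: ∅→∅

Interference:
  b — {i}
  f — {i,t}
  i — {b,f}
  t — {f}
  y — ∅

N(f) = ["i", "t"]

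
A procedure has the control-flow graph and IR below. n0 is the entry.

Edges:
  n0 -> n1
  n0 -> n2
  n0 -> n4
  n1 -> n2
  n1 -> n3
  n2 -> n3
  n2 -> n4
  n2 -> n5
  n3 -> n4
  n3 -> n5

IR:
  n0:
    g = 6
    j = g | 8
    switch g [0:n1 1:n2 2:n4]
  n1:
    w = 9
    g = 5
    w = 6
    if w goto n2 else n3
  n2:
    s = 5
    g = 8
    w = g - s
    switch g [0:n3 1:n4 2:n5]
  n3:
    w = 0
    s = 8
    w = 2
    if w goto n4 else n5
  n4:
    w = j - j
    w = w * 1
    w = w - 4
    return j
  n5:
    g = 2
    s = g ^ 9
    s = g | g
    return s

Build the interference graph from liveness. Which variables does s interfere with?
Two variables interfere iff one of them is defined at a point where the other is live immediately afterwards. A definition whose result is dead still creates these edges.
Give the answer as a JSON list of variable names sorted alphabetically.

def/use:
  n0 def {g,j} use ∅
  n1 def {g,w} use ∅
  n2 def {g,s,w} use ∅
  n3 def {s,w} use ∅
  n4 def {w} use {j}
  n5 def {g,s} use ∅

Live sets:
  n0 li=∅ lo={j}
  n1 li={j} lo={j}
  n2 li={j} lo={j}
  n3 li={j} lo={j}
  n4 li={j} lo=∅
  n5 li=∅ lo=∅

Interference:
  g — {j,s,w}
  j — {g,s,w}
  s — {g,j}
  w — {g,j}

N(s) = ["g", "j"]

Answer: ["g", "j"]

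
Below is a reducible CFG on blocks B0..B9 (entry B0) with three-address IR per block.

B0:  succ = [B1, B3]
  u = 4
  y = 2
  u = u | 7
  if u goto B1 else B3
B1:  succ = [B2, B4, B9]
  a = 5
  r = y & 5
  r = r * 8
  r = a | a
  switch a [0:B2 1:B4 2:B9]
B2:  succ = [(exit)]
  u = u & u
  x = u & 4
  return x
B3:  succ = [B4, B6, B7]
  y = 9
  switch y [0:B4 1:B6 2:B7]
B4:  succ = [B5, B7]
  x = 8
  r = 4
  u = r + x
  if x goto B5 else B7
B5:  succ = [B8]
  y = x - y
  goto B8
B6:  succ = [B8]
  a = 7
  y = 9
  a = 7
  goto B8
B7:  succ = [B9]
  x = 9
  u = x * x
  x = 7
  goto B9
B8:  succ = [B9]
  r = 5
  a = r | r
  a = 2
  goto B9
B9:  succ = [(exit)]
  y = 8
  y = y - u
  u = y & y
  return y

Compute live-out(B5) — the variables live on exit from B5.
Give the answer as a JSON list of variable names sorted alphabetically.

Answer: ["u"]

Derivation:
Per-block:
  B0: {u,y} / ∅
  B1: {a,r} / {y}
  B2: {u,x} / {u}
  B3: {y} / ∅
  B4: {r,u,x} / ∅
  B5: {y} / {x,y}
  B6: {a,y} / ∅
  B7: {u,x} / ∅
  B8: {a,r} / ∅
  B9: {u,y} / {u}

Live sets:
  B0 li=∅ lo={u,y}
  B1 li={u,y} lo={u,y}
  B2 li={u} lo=∅
  B3 li={u} lo={u,y}
  B4 li={y} lo={u,x,y}
  B5 li={u,x,y} lo={u}
  B6 li={u} lo={u}
  B7 li=∅ lo={u}
  B8 li={u} lo={u}
  B9 li={u} lo=∅

live-out(B5) = ["u"]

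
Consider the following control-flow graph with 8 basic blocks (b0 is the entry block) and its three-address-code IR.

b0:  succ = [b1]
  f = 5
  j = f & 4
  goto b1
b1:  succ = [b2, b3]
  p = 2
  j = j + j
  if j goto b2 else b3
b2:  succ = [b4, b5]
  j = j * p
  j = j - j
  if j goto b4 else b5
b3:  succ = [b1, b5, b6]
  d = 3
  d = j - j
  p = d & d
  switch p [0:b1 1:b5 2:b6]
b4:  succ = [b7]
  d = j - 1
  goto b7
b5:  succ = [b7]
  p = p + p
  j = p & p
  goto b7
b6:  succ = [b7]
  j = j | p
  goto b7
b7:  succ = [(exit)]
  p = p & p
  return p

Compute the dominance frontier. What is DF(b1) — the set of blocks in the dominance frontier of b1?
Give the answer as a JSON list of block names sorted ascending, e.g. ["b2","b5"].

idom tree: b1←b0 b2←b1 b3←b1 b4←b2 b5←b1 b6←b3 b7←b1
Dom∩ at merges:
  b1: preds {b0,b3}: {b0} ∩ {b0,b1,b3} = {b0}; idom=b0
  b5: preds {b2,b3}: {b0,b1,b2} ∩ {b0,b1,b3} = {b0,b1}; idom=b1
  b7: preds {b4,b5,b6}: {b0,b1,b2,b4} ∩ {b0,b1,b5} ∩ {b0,b1,b3,b6} = {b0,b1}; idom=b1

Frontier:
  b1←b0: walk · to b0
  b1←b3: walk b3→b1 to b0
  b5←b2: walk b2 to b1
  b5←b3: walk b3 to b1
  b7←b4: walk b4→b2 to b1
  b7←b5: walk b5 to b1
  b7←b6: walk b6→b3 to b1
  DF(b0)=∅
  DF(b1)={b1}
  DF(b2)={b5,b7}
  DF(b3)={b1,b5,b7}
  DF(b4)={b7}
  DF(b5)={b7}
  DF(b6)={b7}
  DF(b7)=∅

DF(b1) = ["b1"]

Answer: ["b1"]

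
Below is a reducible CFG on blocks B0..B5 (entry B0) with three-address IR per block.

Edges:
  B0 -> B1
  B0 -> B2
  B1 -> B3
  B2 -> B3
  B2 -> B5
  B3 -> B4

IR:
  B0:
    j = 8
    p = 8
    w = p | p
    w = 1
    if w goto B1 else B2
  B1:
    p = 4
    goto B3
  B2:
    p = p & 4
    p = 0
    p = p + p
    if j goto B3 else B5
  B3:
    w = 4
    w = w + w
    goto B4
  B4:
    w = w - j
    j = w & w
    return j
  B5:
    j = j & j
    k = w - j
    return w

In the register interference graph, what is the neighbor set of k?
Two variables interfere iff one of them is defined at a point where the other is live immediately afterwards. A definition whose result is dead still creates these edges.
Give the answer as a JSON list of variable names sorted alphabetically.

Answer: ["w"]

Working:
Block summaries:
  B0: def={j,p,w} ue=∅
  B1: def={p} ue=∅
  B2: def={p} ue={j,p}
  B3: def={w} ue=∅
  B4: def={j,w} ue={j,w}
  B5: def={j,k} ue={j,w}

Backward fixpoint:
  B0 li=∅ lo={j,p,w}
  B1 li={j} lo={j}
  B2 li={j,p,w} lo={j,w}
  B3 li={j} lo={j,w}
  B4 li={j,w} lo=∅
  B5 li={j,w} lo=∅

Interference:
  j: {p,w}
  k: {w}
  p: {j,w}
  w: {j,k,p}

N(k) = ["w"]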